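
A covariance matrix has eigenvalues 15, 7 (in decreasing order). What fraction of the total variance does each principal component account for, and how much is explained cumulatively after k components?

Step 1 — total variance = trace(Sigma) = Σ λ_i = 15 + 7 = 22.

Step 2 — fraction explained by component i = λ_i / Σ λ:
  PC1: 15/22 = 0.6818
  PC2: 7/22 = 0.3182

Step 3 — cumulative fraction after k components = (λ_1 + ... + λ_k) / Σ λ:
  k = 1: 15/22 = 0.6818
  k = 2: (15 + 7)/22 = 22/22 = 1

Summary (fraction, with percent):

explained: PC1 0.6818 (68.18%), PC2 0.3182 (31.82%);  cumulative: 0.6818, 1


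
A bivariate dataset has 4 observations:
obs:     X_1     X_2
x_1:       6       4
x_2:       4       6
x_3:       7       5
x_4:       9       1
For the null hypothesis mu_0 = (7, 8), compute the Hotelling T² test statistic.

Step 1 — sample mean vector:
  mean(X_1) = (6 + 4 + 7 + 9) / 4 = 26/4 = 6.5
  mean(X_2) = (4 + 6 + 5 + 1) / 4 = 16/4 = 4
  x̄ = (6.5, 4),  deviation x̄ - mu_0 = (6.5, 4) - (7, 8) = (-0.5, -4).

Step 2 — sample covariance matrix, S[i,j] = (1/(n-1)) · Σ_k (x_{k,i} - mean_i) · (x_{k,j} - mean_j), divisor n-1 = 3:
  S[X_1,X_1] = ((-0.5)·(-0.5) + (-2.5)·(-2.5) + (0.5)·(0.5) + (2.5)·(2.5)) / 3 = 13/3 = 4.3333
  S[X_1,X_2] = ((-0.5)·(0) + (-2.5)·(2) + (0.5)·(1) + (2.5)·(-3)) / 3 = -12/3 = -4
  S[X_2,X_2] = ((0)·(0) + (2)·(2) + (1)·(1) + (-3)·(-3)) / 3 = 14/3 = 4.6667
  S = [[4.3333, -4],
 [-4, 4.6667]].

Step 3 — invert S. det(S) = 4.3333·4.6667 - (-4)² = 4.2222.
  S^{-1} = (1/det) · [[d, -b], [-b, a]] = [[1.1053, 0.9474],
 [0.9474, 1.0263]].

Step 4 — quadratic form (x̄ - mu_0)^T · S^{-1} · (x̄ - mu_0):
  S^{-1} · (x̄ - mu_0) = (-4.3421, -4.5789),
  (x̄ - mu_0)^T · [...] = (-0.5)·(-4.3421) + (-4)·(-4.5789) = 20.4868.

Step 5 — scale by n: T² = 4 · 20.4868 = 81.9474.

T² ≈ 81.9474


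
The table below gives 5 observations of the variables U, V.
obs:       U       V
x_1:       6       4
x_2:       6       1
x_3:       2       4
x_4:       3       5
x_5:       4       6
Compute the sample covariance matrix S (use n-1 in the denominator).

Step 1 — column means:
  mean(U) = (6 + 6 + 2 + 3 + 4) / 5 = 21/5 = 4.2
  mean(V) = (4 + 1 + 4 + 5 + 6) / 5 = 20/5 = 4

Step 2 — sample covariance S[i,j] = (1/(n-1)) · Σ_k (x_{k,i} - mean_i) · (x_{k,j} - mean_j), with n-1 = 4.
  S[U,U] = ((1.8)·(1.8) + (1.8)·(1.8) + (-2.2)·(-2.2) + (-1.2)·(-1.2) + (-0.2)·(-0.2)) / 4 = 12.8/4 = 3.2
  S[U,V] = ((1.8)·(0) + (1.8)·(-3) + (-2.2)·(0) + (-1.2)·(1) + (-0.2)·(2)) / 4 = -7/4 = -1.75
  S[V,V] = ((0)·(0) + (-3)·(-3) + (0)·(0) + (1)·(1) + (2)·(2)) / 4 = 14/4 = 3.5

S is symmetric (S[j,i] = S[i,j]). Assembling:

S = [[3.2, -1.75],
 [-1.75, 3.5]]


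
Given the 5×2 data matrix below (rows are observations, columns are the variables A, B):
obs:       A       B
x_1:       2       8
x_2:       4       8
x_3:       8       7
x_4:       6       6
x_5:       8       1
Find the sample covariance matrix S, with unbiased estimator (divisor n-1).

Step 1 — column means:
  mean(A) = (2 + 4 + 8 + 6 + 8) / 5 = 28/5 = 5.6
  mean(B) = (8 + 8 + 7 + 6 + 1) / 5 = 30/5 = 6

Step 2 — sample covariance S[i,j] = (1/(n-1)) · Σ_k (x_{k,i} - mean_i) · (x_{k,j} - mean_j), with n-1 = 4.
  S[A,A] = ((-3.6)·(-3.6) + (-1.6)·(-1.6) + (2.4)·(2.4) + (0.4)·(0.4) + (2.4)·(2.4)) / 4 = 27.2/4 = 6.8
  S[A,B] = ((-3.6)·(2) + (-1.6)·(2) + (2.4)·(1) + (0.4)·(0) + (2.4)·(-5)) / 4 = -20/4 = -5
  S[B,B] = ((2)·(2) + (2)·(2) + (1)·(1) + (0)·(0) + (-5)·(-5)) / 4 = 34/4 = 8.5

S is symmetric (S[j,i] = S[i,j]). Assembling:

S = [[6.8, -5],
 [-5, 8.5]]


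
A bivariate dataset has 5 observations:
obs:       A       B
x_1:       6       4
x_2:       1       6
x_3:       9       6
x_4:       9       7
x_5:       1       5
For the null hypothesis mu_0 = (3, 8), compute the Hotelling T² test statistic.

Step 1 — sample mean vector:
  mean(A) = (6 + 1 + 9 + 9 + 1) / 5 = 26/5 = 5.2
  mean(B) = (4 + 6 + 6 + 7 + 5) / 5 = 28/5 = 5.6
  x̄ = (5.2, 5.6),  deviation x̄ - mu_0 = (5.2, 5.6) - (3, 8) = (2.2, -2.4).

Step 2 — sample covariance matrix, S[i,j] = (1/(n-1)) · Σ_k (x_{k,i} - mean_i) · (x_{k,j} - mean_j), divisor n-1 = 4:
  S[A,A] = ((0.8)·(0.8) + (-4.2)·(-4.2) + (3.8)·(3.8) + (3.8)·(3.8) + (-4.2)·(-4.2)) / 4 = 64.8/4 = 16.2
  S[A,B] = ((0.8)·(-1.6) + (-4.2)·(0.4) + (3.8)·(0.4) + (3.8)·(1.4) + (-4.2)·(-0.6)) / 4 = 6.4/4 = 1.6
  S[B,B] = ((-1.6)·(-1.6) + (0.4)·(0.4) + (0.4)·(0.4) + (1.4)·(1.4) + (-0.6)·(-0.6)) / 4 = 5.2/4 = 1.3
  S = [[16.2, 1.6],
 [1.6, 1.3]].

Step 3 — invert S. det(S) = 16.2·1.3 - (1.6)² = 18.5.
  S^{-1} = (1/det) · [[d, -b], [-b, a]] = [[0.0703, -0.0865],
 [-0.0865, 0.8757]].

Step 4 — quadratic form (x̄ - mu_0)^T · S^{-1} · (x̄ - mu_0):
  S^{-1} · (x̄ - mu_0) = (0.3622, -2.2919),
  (x̄ - mu_0)^T · [...] = (2.2)·(0.3622) + (-2.4)·(-2.2919) = 6.2973.

Step 5 — scale by n: T² = 5 · 6.2973 = 31.4865.

T² ≈ 31.4865


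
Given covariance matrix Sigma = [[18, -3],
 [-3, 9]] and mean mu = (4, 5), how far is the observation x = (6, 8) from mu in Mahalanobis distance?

Step 1 — centre the observation: (x - mu) = (2, 3).

Step 2 — invert Sigma. det(Sigma) = 18·9 - (-3)² = 153.
  Sigma^{-1} = (1/det) · [[d, -b], [-b, a]] = [[0.0588, 0.0196],
 [0.0196, 0.1176]].

Step 3 — form the quadratic (x - mu)^T · Sigma^{-1} · (x - mu):
  Sigma^{-1} · (x - mu) = (0.1765, 0.3922).
  (x - mu)^T · [Sigma^{-1} · (x - mu)] = (2)·(0.1765) + (3)·(0.3922) = 1.5294.

Step 4 — take square root: d = √(1.5294) ≈ 1.2367.

d(x, mu) = √(1.5294) ≈ 1.2367


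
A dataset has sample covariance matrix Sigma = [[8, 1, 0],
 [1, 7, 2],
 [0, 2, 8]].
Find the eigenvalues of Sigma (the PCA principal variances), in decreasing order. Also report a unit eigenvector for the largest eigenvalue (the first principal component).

Step 1 — characteristic polynomial p(λ) = det(λI - Sigma) = λ³ - tr·λ² + c_1·λ - det, where tr = trace, c_1 = sum of the principal 2×2 minors, det = det(Sigma):
  tr = 8 + 7 + 8 = 23,
  c_1 = (8·7 - (1)²) + (8·8 - (0)²) + (7·8 - (2)²) = 55 + 64 + 52 = 171,
  det = 8·(7·8 - (2)²) - (1)·((1)·8 - (2)·(0)) + (0)·((1)·(2) - 7·(0)) = 8·(52) - (1)·(8) + (0)·(2) = 408.
  So p(λ) = λ³ - 23λ² + 171λ - 408.
Step 2 — look for an integer root (rational root theorem: any rational root is an integer divisor of 408). Testing λ = 8:
  p(8) = 512 - 1472 + 1368 - 408 = 0  ✓
  Dividing out (λ - 8): p(λ) = (λ - 8)(λ² - 15λ + 51).
Step 3 — remaining eigenvalues from the quadratic λ² - 15λ + 51 = 0:
  Δ = 15² - 4·51 = 225 - 204 = 21,  λ = (15 ± √21)/2 = (15 ± 4.5826)/2 ≈ 9.7913 or 5.2087.
  Sorted: λ_1 = 9.7913,  λ_2 = 8,  λ_3 = 5.2087  (check: sum = 23 = tr ✓).

Step 4 — unit eigenvector for λ_1 ≈ 9.7913: v spans the null space of (Sigma - λ_1 I), whose rows are
  r_1 = (-1.7913, 1, 0),  r_2 = (1, -2.7913, 2),  r_3 = (0, 2, -1.7913).
  v is orthogonal to every row, so take v ∝ r_1 × r_2 = ((1)·(2) - (0)·(-2.7913), (0)·(1) - (-1.7913)·(2), (-1.7913)·(-2.7913) - (1)·(1)) ≈ (2, 3.5826, 4).
  Let u = (2, 3.5826, 4).
  ||u|| = √((2)² + (3.5826)² + (4)²) = √(32.8348) ≈ 5.7302,  v_1 = u/||u|| ≈ (0.349, 0.6252, 0.6981) (||v_1|| = 1).

λ_1 = 9.7913,  λ_2 = 8,  λ_3 = 5.2087;  v_1 ≈ (0.349, 0.6252, 0.6981)


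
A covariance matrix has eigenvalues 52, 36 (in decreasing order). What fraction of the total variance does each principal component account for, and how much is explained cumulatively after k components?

Step 1 — total variance = trace(Sigma) = Σ λ_i = 52 + 36 = 88.

Step 2 — fraction explained by component i = λ_i / Σ λ:
  PC1: 52/88 = 0.5909
  PC2: 36/88 = 0.4091

Step 3 — cumulative fraction after k components = (λ_1 + ... + λ_k) / Σ λ:
  k = 1: 52/88 = 0.5909
  k = 2: (52 + 36)/88 = 88/88 = 1

Summary (fraction, with percent):

explained: PC1 0.5909 (59.09%), PC2 0.4091 (40.91%);  cumulative: 0.5909, 1


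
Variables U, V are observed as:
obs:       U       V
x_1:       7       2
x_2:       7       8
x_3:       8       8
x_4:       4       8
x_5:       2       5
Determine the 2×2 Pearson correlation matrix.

Step 1 — column means:
  mean(U) = (7 + 7 + 8 + 4 + 2) / 5 = 28/5 = 5.6
  mean(V) = (2 + 8 + 8 + 8 + 5) / 5 = 31/5 = 6.2

Step 2 — sample variances and covariances s[i,j] = (1/(n-1)) · Σ_k (x_{k,i} - mean_i) · (x_{k,j} - mean_j), with n-1 = 4:
  s[U,U] = ((1.4)·(1.4) + (1.4)·(1.4) + (2.4)·(2.4) + (-1.6)·(-1.6) + (-3.6)·(-3.6)) / 4 = 25.2/4 = 6.3
  s[U,V] = ((1.4)·(-4.2) + (1.4)·(1.8) + (2.4)·(1.8) + (-1.6)·(1.8) + (-3.6)·(-1.2)) / 4 = 2.4/4 = 0.6
  s[V,V] = ((-4.2)·(-4.2) + (1.8)·(1.8) + (1.8)·(1.8) + (1.8)·(1.8) + (-1.2)·(-1.2)) / 4 = 28.8/4 = 7.2
  Sample standard deviations s_i = √(s[i,i]):
  s(U) = √(6.3) = 2.51
  s(V) = √(7.2) = 2.6833

Step 3 — r_{ij} = s_{ij} / (s_i · s_j):
  r[U,U] = 1 (diagonal).
  r[U,V] = 0.6 / (2.51 · 2.6833) = 0.6 / 6.735 = 0.0891
  r[V,V] = 1 (diagonal).

R is symmetric with unit diagonal. Assembling:

R = [[1, 0.0891],
 [0.0891, 1]]


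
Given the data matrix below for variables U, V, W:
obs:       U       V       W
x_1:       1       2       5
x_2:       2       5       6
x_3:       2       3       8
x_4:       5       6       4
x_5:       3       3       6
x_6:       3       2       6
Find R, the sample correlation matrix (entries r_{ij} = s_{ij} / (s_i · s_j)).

Step 1 — column means:
  mean(U) = (1 + 2 + 2 + 5 + 3 + 3) / 6 = 16/6 = 2.6667
  mean(V) = (2 + 5 + 3 + 6 + 3 + 2) / 6 = 21/6 = 3.5
  mean(W) = (5 + 6 + 8 + 4 + 6 + 6) / 6 = 35/6 = 5.8333

Step 2 — sample variances and covariances s[i,j] = (1/(n-1)) · Σ_k (x_{k,i} - mean_i) · (x_{k,j} - mean_j), with n-1 = 5:
  s[U,U] = ((-1.6667)·(-1.6667) + (-0.6667)·(-0.6667) + (-0.6667)·(-0.6667) + (2.3333)·(2.3333) + (0.3333)·(0.3333) + (0.3333)·(0.3333)) / 5 = 9.3333/5 = 1.8667
  s[U,V] = ((-1.6667)·(-1.5) + (-0.6667)·(1.5) + (-0.6667)·(-0.5) + (2.3333)·(2.5) + (0.3333)·(-0.5) + (0.3333)·(-1.5)) / 5 = 7/5 = 1.4
  s[U,W] = ((-1.6667)·(-0.8333) + (-0.6667)·(0.1667) + (-0.6667)·(2.1667) + (2.3333)·(-1.8333) + (0.3333)·(0.1667) + (0.3333)·(0.1667)) / 5 = -4.3333/5 = -0.8667
  s[V,V] = ((-1.5)·(-1.5) + (1.5)·(1.5) + (-0.5)·(-0.5) + (2.5)·(2.5) + (-0.5)·(-0.5) + (-1.5)·(-1.5)) / 5 = 13.5/5 = 2.7
  s[V,W] = ((-1.5)·(-0.8333) + (1.5)·(0.1667) + (-0.5)·(2.1667) + (2.5)·(-1.8333) + (-0.5)·(0.1667) + (-1.5)·(0.1667)) / 5 = -4.5/5 = -0.9
  s[W,W] = ((-0.8333)·(-0.8333) + (0.1667)·(0.1667) + (2.1667)·(2.1667) + (-1.8333)·(-1.8333) + (0.1667)·(0.1667) + (0.1667)·(0.1667)) / 5 = 8.8333/5 = 1.7667
  Sample standard deviations s_i = √(s[i,i]):
  s(U) = √(1.8667) = 1.3663
  s(V) = √(2.7) = 1.6432
  s(W) = √(1.7667) = 1.3292

Step 3 — r_{ij} = s_{ij} / (s_i · s_j):
  r[U,U] = 1 (diagonal).
  r[U,V] = 1.4 / (1.3663 · 1.6432) = 1.4 / 2.245 = 0.6236
  r[U,W] = -0.8667 / (1.3663 · 1.3292) = -0.8667 / 1.816 = -0.4772
  r[V,V] = 1 (diagonal).
  r[V,W] = -0.9 / (1.6432 · 1.3292) = -0.9 / 2.184 = -0.4121
  r[W,W] = 1 (diagonal).

R is symmetric with unit diagonal. Assembling:

R = [[1, 0.6236, -0.4772],
 [0.6236, 1, -0.4121],
 [-0.4772, -0.4121, 1]]


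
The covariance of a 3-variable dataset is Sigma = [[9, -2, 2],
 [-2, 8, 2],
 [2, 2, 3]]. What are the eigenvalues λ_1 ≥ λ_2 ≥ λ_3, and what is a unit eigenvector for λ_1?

Step 1 — characteristic polynomial p(λ) = det(λI - Sigma) = λ³ - tr·λ² + c_1·λ - det, where tr = trace, c_1 = sum of the principal 2×2 minors, det = det(Sigma):
  tr = 9 + 8 + 3 = 20,
  c_1 = (9·8 - (-2)²) + (9·3 - (2)²) + (8·3 - (2)²) = 68 + 23 + 20 = 111,
  det = 9·(8·3 - (2)²) - (-2)·((-2)·3 - (2)·(2)) + (2)·((-2)·(2) - 8·(2)) = 9·(20) - (-2)·(-10) + (2)·(-20) = 120.
  So p(λ) = λ³ - 20λ² + 111λ - 120.
Step 2 — look for an integer root (rational root theorem: any rational root is an integer divisor of 120). Testing λ = 8:
  p(8) = 512 - 1280 + 888 - 120 = 0  ✓
  Dividing out (λ - 8): p(λ) = (λ - 8)(λ² - 12λ + 15).
Step 3 — remaining eigenvalues from the quadratic λ² - 12λ + 15 = 0:
  Δ = 12² - 4·15 = 144 - 60 = 84,  λ = (12 ± √84)/2 = (12 ± 9.1652)/2 ≈ 10.5826 or 1.4174.
  Sorted: λ_1 = 10.5826,  λ_2 = 8,  λ_3 = 1.4174  (check: sum = 20 = tr ✓).

Step 4 — unit eigenvector for λ_1 ≈ 10.5826: v spans the null space of (Sigma - λ_1 I), whose rows are
  r_1 = (-1.5826, -2, 2),  r_2 = (-2, -2.5826, 2),  r_3 = (2, 2, -7.5826).
  v is orthogonal to every row, so take v ∝ r_2 × r_3 = ((-2.5826)·(-7.5826) - (2)·(2), (2)·(2) - (-2)·(-7.5826), (-2)·(2) - (-2.5826)·(2)) ≈ (15.5826, -11.1652, 1.1652).
  Let u = (15.5826, -11.1652, 1.1652).
  ||u|| = √((15.5826)² + (-11.1652)² + (1.1652)²) = √(368.8348) ≈ 19.2051,  v_1 = u/||u|| ≈ (0.8114, -0.5814, 0.0607) (||v_1|| = 1).

λ_1 = 10.5826,  λ_2 = 8,  λ_3 = 1.4174;  v_1 ≈ (0.8114, -0.5814, 0.0607)


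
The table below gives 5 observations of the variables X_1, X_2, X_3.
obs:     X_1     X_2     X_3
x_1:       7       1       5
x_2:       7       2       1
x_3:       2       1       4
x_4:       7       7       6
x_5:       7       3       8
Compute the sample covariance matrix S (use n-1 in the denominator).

Step 1 — column means:
  mean(X_1) = (7 + 7 + 2 + 7 + 7) / 5 = 30/5 = 6
  mean(X_2) = (1 + 2 + 1 + 7 + 3) / 5 = 14/5 = 2.8
  mean(X_3) = (5 + 1 + 4 + 6 + 8) / 5 = 24/5 = 4.8

Step 2 — sample covariance S[i,j] = (1/(n-1)) · Σ_k (x_{k,i} - mean_i) · (x_{k,j} - mean_j), with n-1 = 4.
  S[X_1,X_1] = ((1)·(1) + (1)·(1) + (-4)·(-4) + (1)·(1) + (1)·(1)) / 4 = 20/4 = 5
  S[X_1,X_2] = ((1)·(-1.8) + (1)·(-0.8) + (-4)·(-1.8) + (1)·(4.2) + (1)·(0.2)) / 4 = 9/4 = 2.25
  S[X_1,X_3] = ((1)·(0.2) + (1)·(-3.8) + (-4)·(-0.8) + (1)·(1.2) + (1)·(3.2)) / 4 = 4/4 = 1
  S[X_2,X_2] = ((-1.8)·(-1.8) + (-0.8)·(-0.8) + (-1.8)·(-1.8) + (4.2)·(4.2) + (0.2)·(0.2)) / 4 = 24.8/4 = 6.2
  S[X_2,X_3] = ((-1.8)·(0.2) + (-0.8)·(-3.8) + (-1.8)·(-0.8) + (4.2)·(1.2) + (0.2)·(3.2)) / 4 = 9.8/4 = 2.45
  S[X_3,X_3] = ((0.2)·(0.2) + (-3.8)·(-3.8) + (-0.8)·(-0.8) + (1.2)·(1.2) + (3.2)·(3.2)) / 4 = 26.8/4 = 6.7

S is symmetric (S[j,i] = S[i,j]). Assembling:

S = [[5, 2.25, 1],
 [2.25, 6.2, 2.45],
 [1, 2.45, 6.7]]


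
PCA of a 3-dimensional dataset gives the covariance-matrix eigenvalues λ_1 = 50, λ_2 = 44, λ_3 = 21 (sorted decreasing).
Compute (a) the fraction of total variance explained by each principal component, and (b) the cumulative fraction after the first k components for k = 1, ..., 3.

Step 1 — total variance = trace(Sigma) = Σ λ_i = 50 + 44 + 21 = 115.

Step 2 — fraction explained by component i = λ_i / Σ λ:
  PC1: 50/115 = 0.4348
  PC2: 44/115 = 0.3826
  PC3: 21/115 = 0.1826

Step 3 — cumulative fraction after k components = (λ_1 + ... + λ_k) / Σ λ:
  k = 1: 50/115 = 0.4348
  k = 2: (50 + 44)/115 = 94/115 = 0.8174
  k = 3: (50 + 44 + 21)/115 = 115/115 = 1

Summary (fraction, with percent):

explained: PC1 0.4348 (43.48%), PC2 0.3826 (38.26%), PC3 0.1826 (18.26%);  cumulative: 0.4348, 0.8174, 1


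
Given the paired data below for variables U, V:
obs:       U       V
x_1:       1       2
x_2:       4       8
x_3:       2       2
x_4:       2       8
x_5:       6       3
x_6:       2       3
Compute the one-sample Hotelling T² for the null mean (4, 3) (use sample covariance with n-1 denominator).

Step 1 — sample mean vector:
  mean(U) = (1 + 4 + 2 + 2 + 6 + 2) / 6 = 17/6 = 2.8333
  mean(V) = (2 + 8 + 2 + 8 + 3 + 3) / 6 = 26/6 = 4.3333
  x̄ = (2.8333, 4.3333),  deviation x̄ - mu_0 = (2.8333, 4.3333) - (4, 3) = (-1.1667, 1.3333).

Step 2 — sample covariance matrix, S[i,j] = (1/(n-1)) · Σ_k (x_{k,i} - mean_i) · (x_{k,j} - mean_j), divisor n-1 = 5:
  S[U,U] = ((-1.8333)·(-1.8333) + (1.1667)·(1.1667) + (-0.8333)·(-0.8333) + (-0.8333)·(-0.8333) + (3.1667)·(3.1667) + (-0.8333)·(-0.8333)) / 5 = 16.8333/5 = 3.3667
  S[U,V] = ((-1.8333)·(-2.3333) + (1.1667)·(3.6667) + (-0.8333)·(-2.3333) + (-0.8333)·(3.6667) + (3.1667)·(-1.3333) + (-0.8333)·(-1.3333)) / 5 = 4.3333/5 = 0.8667
  S[V,V] = ((-2.3333)·(-2.3333) + (3.6667)·(3.6667) + (-2.3333)·(-2.3333) + (3.6667)·(3.6667) + (-1.3333)·(-1.3333) + (-1.3333)·(-1.3333)) / 5 = 41.3333/5 = 8.2667
  S = [[3.3667, 0.8667],
 [0.8667, 8.2667]].

Step 3 — invert S. det(S) = 3.3667·8.2667 - (0.8667)² = 27.08.
  S^{-1} = (1/det) · [[d, -b], [-b, a]] = [[0.3053, -0.032],
 [-0.032, 0.1243]].

Step 4 — quadratic form (x̄ - mu_0)^T · S^{-1} · (x̄ - mu_0):
  S^{-1} · (x̄ - mu_0) = (-0.3988, 0.2031),
  (x̄ - mu_0)^T · [...] = (-1.1667)·(-0.3988) + (1.3333)·(0.2031) = 0.7361.

Step 5 — scale by n: T² = 6 · 0.7361 = 4.4165.

T² ≈ 4.4165


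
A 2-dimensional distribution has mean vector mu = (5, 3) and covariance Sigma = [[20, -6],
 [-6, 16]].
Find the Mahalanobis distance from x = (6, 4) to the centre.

Step 1 — centre the observation: (x - mu) = (1, 1).

Step 2 — invert Sigma. det(Sigma) = 20·16 - (-6)² = 284.
  Sigma^{-1} = (1/det) · [[d, -b], [-b, a]] = [[0.0563, 0.0211],
 [0.0211, 0.0704]].

Step 3 — form the quadratic (x - mu)^T · Sigma^{-1} · (x - mu):
  Sigma^{-1} · (x - mu) = (0.0775, 0.0915).
  (x - mu)^T · [Sigma^{-1} · (x - mu)] = (1)·(0.0775) + (1)·(0.0915) = 0.169.

Step 4 — take square root: d = √(0.169) ≈ 0.4111.

d(x, mu) = √(0.169) ≈ 0.4111


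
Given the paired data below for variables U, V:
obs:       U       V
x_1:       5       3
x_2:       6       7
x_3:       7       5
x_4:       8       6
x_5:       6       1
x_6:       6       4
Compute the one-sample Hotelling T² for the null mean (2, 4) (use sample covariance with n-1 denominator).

Step 1 — sample mean vector:
  mean(U) = (5 + 6 + 7 + 8 + 6 + 6) / 6 = 38/6 = 6.3333
  mean(V) = (3 + 7 + 5 + 6 + 1 + 4) / 6 = 26/6 = 4.3333
  x̄ = (6.3333, 4.3333),  deviation x̄ - mu_0 = (6.3333, 4.3333) - (2, 4) = (4.3333, 0.3333).

Step 2 — sample covariance matrix, S[i,j] = (1/(n-1)) · Σ_k (x_{k,i} - mean_i) · (x_{k,j} - mean_j), divisor n-1 = 5:
  S[U,U] = ((-1.3333)·(-1.3333) + (-0.3333)·(-0.3333) + (0.6667)·(0.6667) + (1.6667)·(1.6667) + (-0.3333)·(-0.3333) + (-0.3333)·(-0.3333)) / 5 = 5.3333/5 = 1.0667
  S[U,V] = ((-1.3333)·(-1.3333) + (-0.3333)·(2.6667) + (0.6667)·(0.6667) + (1.6667)·(1.6667) + (-0.3333)·(-3.3333) + (-0.3333)·(-0.3333)) / 5 = 5.3333/5 = 1.0667
  S[V,V] = ((-1.3333)·(-1.3333) + (2.6667)·(2.6667) + (0.6667)·(0.6667) + (1.6667)·(1.6667) + (-3.3333)·(-3.3333) + (-0.3333)·(-0.3333)) / 5 = 23.3333/5 = 4.6667
  S = [[1.0667, 1.0667],
 [1.0667, 4.6667]].

Step 3 — invert S. det(S) = 1.0667·4.6667 - (1.0667)² = 3.84.
  S^{-1} = (1/det) · [[d, -b], [-b, a]] = [[1.2153, -0.2778],
 [-0.2778, 0.2778]].

Step 4 — quadratic form (x̄ - mu_0)^T · S^{-1} · (x̄ - mu_0):
  S^{-1} · (x̄ - mu_0) = (5.1736, -1.1111),
  (x̄ - mu_0)^T · [...] = (4.3333)·(5.1736) + (0.3333)·(-1.1111) = 22.0486.

Step 5 — scale by n: T² = 6 · 22.0486 = 132.2917.

T² ≈ 132.2917


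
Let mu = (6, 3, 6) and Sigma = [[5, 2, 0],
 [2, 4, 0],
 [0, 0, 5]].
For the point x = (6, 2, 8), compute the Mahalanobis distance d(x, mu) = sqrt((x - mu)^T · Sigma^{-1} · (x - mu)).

Step 1 — centre the observation: (x - mu) = (0, -1, 2).

Step 2 — invert Sigma (cofactor / det for 3×3, or solve directly):
  Sigma^{-1} = [[0.25, -0.125, 0],
 [-0.125, 0.3125, 0],
 [0, 0, 0.2]].

Step 3 — form the quadratic (x - mu)^T · Sigma^{-1} · (x - mu):
  Sigma^{-1} · (x - mu) = (0.125, -0.3125, 0.4).
  (x - mu)^T · [Sigma^{-1} · (x - mu)] = (0)·(0.125) + (-1)·(-0.3125) + (2)·(0.4) = 1.1125.

Step 4 — take square root: d = √(1.1125) ≈ 1.0548.

d(x, mu) = √(1.1125) ≈ 1.0548


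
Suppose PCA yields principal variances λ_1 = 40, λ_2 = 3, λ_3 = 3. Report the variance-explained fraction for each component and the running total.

Step 1 — total variance = trace(Sigma) = Σ λ_i = 40 + 3 + 3 = 46.

Step 2 — fraction explained by component i = λ_i / Σ λ:
  PC1: 40/46 = 0.8696
  PC2: 3/46 = 0.0652
  PC3: 3/46 = 0.0652

Step 3 — cumulative fraction after k components = (λ_1 + ... + λ_k) / Σ λ:
  k = 1: 40/46 = 0.8696
  k = 2: (40 + 3)/46 = 43/46 = 0.9348
  k = 3: (40 + 3 + 3)/46 = 46/46 = 1

Summary (fraction, with percent):

explained: PC1 0.8696 (86.96%), PC2 0.0652 (6.52%), PC3 0.0652 (6.52%);  cumulative: 0.8696, 0.9348, 1


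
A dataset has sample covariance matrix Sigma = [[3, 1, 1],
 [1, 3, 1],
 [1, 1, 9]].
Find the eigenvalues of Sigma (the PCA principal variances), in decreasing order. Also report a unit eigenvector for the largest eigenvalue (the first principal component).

Step 1 — characteristic polynomial p(λ) = det(λI - Sigma) = λ³ - tr·λ² + c_1·λ - det, where tr = trace, c_1 = sum of the principal 2×2 minors, det = det(Sigma):
  tr = 3 + 3 + 9 = 15,
  c_1 = (3·3 - (1)²) + (3·9 - (1)²) + (3·9 - (1)²) = 8 + 26 + 26 = 60,
  det = 3·(3·9 - (1)²) - (1)·((1)·9 - (1)·(1)) + (1)·((1)·(1) - 3·(1)) = 3·(26) - (1)·(8) + (1)·(-2) = 68.
  So p(λ) = λ³ - 15λ² + 60λ - 68.
Step 2 — look for an integer root (rational root theorem: any rational root is an integer divisor of 68). Testing λ = 2:
  p(2) = 8 - 60 + 120 - 68 = 0  ✓
  Dividing out (λ - 2): p(λ) = (λ - 2)(λ² - 13λ + 34).
Step 3 — remaining eigenvalues from the quadratic λ² - 13λ + 34 = 0:
  Δ = 13² - 4·34 = 169 - 136 = 33,  λ = (13 ± √33)/2 = (13 ± 5.7446)/2 ≈ 9.3723 or 3.6277.
  Sorted: λ_1 = 9.3723,  λ_2 = 3.6277,  λ_3 = 2  (check: sum = 15 = tr ✓).

Step 4 — unit eigenvector for λ_1 ≈ 9.3723: v spans the null space of (Sigma - λ_1 I), whose rows are
  r_1 = (-6.3723, 1, 1),  r_2 = (1, -6.3723, 1),  r_3 = (1, 1, -0.3723).
  v is orthogonal to every row, so take v ∝ r_1 × r_2 = ((1)·(1) - (1)·(-6.3723), (1)·(1) - (-6.3723)·(1), (-6.3723)·(-6.3723) - (1)·(1)) ≈ (7.3723, 7.3723, 39.606).
  Let u = (7.3723, 7.3723, 39.606).
  ||u|| = √((7.3723)² + (7.3723)² + (39.606)²) = √(1677.3339) ≈ 40.9553,  v_1 = u/||u|| ≈ (0.18, 0.18, 0.9671) (||v_1|| = 1).

λ_1 = 9.3723,  λ_2 = 3.6277,  λ_3 = 2;  v_1 ≈ (0.18, 0.18, 0.9671)


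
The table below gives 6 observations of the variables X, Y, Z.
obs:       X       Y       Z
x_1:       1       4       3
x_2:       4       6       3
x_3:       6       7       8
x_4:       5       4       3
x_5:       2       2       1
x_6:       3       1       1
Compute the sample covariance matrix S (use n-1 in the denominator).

Step 1 — column means:
  mean(X) = (1 + 4 + 6 + 5 + 2 + 3) / 6 = 21/6 = 3.5
  mean(Y) = (4 + 6 + 7 + 4 + 2 + 1) / 6 = 24/6 = 4
  mean(Z) = (3 + 3 + 8 + 3 + 1 + 1) / 6 = 19/6 = 3.1667

Step 2 — sample covariance S[i,j] = (1/(n-1)) · Σ_k (x_{k,i} - mean_i) · (x_{k,j} - mean_j), with n-1 = 5.
  S[X,X] = ((-2.5)·(-2.5) + (0.5)·(0.5) + (2.5)·(2.5) + (1.5)·(1.5) + (-1.5)·(-1.5) + (-0.5)·(-0.5)) / 5 = 17.5/5 = 3.5
  S[X,Y] = ((-2.5)·(0) + (0.5)·(2) + (2.5)·(3) + (1.5)·(0) + (-1.5)·(-2) + (-0.5)·(-3)) / 5 = 13/5 = 2.6
  S[X,Z] = ((-2.5)·(-0.1667) + (0.5)·(-0.1667) + (2.5)·(4.8333) + (1.5)·(-0.1667) + (-1.5)·(-2.1667) + (-0.5)·(-2.1667)) / 5 = 16.5/5 = 3.3
  S[Y,Y] = ((0)·(0) + (2)·(2) + (3)·(3) + (0)·(0) + (-2)·(-2) + (-3)·(-3)) / 5 = 26/5 = 5.2
  S[Y,Z] = ((0)·(-0.1667) + (2)·(-0.1667) + (3)·(4.8333) + (0)·(-0.1667) + (-2)·(-2.1667) + (-3)·(-2.1667)) / 5 = 25/5 = 5
  S[Z,Z] = ((-0.1667)·(-0.1667) + (-0.1667)·(-0.1667) + (4.8333)·(4.8333) + (-0.1667)·(-0.1667) + (-2.1667)·(-2.1667) + (-2.1667)·(-2.1667)) / 5 = 32.8333/5 = 6.5667

S is symmetric (S[j,i] = S[i,j]). Assembling:

S = [[3.5, 2.6, 3.3],
 [2.6, 5.2, 5],
 [3.3, 5, 6.5667]]


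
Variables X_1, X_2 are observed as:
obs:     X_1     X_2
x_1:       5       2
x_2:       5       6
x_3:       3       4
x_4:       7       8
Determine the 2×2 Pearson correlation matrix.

Step 1 — column means:
  mean(X_1) = (5 + 5 + 3 + 7) / 4 = 20/4 = 5
  mean(X_2) = (2 + 6 + 4 + 8) / 4 = 20/4 = 5

Step 2 — sample variances and covariances s[i,j] = (1/(n-1)) · Σ_k (x_{k,i} - mean_i) · (x_{k,j} - mean_j), with n-1 = 3:
  s[X_1,X_1] = ((0)·(0) + (0)·(0) + (-2)·(-2) + (2)·(2)) / 3 = 8/3 = 2.6667
  s[X_1,X_2] = ((0)·(-3) + (0)·(1) + (-2)·(-1) + (2)·(3)) / 3 = 8/3 = 2.6667
  s[X_2,X_2] = ((-3)·(-3) + (1)·(1) + (-1)·(-1) + (3)·(3)) / 3 = 20/3 = 6.6667
  Sample standard deviations s_i = √(s[i,i]):
  s(X_1) = √(2.6667) = 1.633
  s(X_2) = √(6.6667) = 2.582

Step 3 — r_{ij} = s_{ij} / (s_i · s_j):
  r[X_1,X_1] = 1 (diagonal).
  r[X_1,X_2] = 2.6667 / (1.633 · 2.582) = 2.6667 / 4.2164 = 0.6325
  r[X_2,X_2] = 1 (diagonal).

R is symmetric with unit diagonal. Assembling:

R = [[1, 0.6325],
 [0.6325, 1]]


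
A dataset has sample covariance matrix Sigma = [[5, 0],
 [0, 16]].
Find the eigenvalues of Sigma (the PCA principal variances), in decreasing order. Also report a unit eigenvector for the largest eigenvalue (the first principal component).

Step 1 — characteristic polynomial of 2×2 Sigma:
  det(Sigma - λI) = λ² - trace · λ + det = 0.
  trace = 5 + 16 = 21, det = 5·16 - (0)² = 80.
Step 2 — discriminant:
  Δ = trace² - 4·det = 441 - 320 = 121.
Step 3 — eigenvalues:
  λ = (trace ± √Δ)/2 = (21 ± 11)/2,
  λ_1 = 16,  λ_2 = 5.

Step 4 — unit eigenvector for λ_1: Sigma is diagonal, so its eigenvectors are the coordinate axes. λ_1 = 16 is the diagonal entry on the second coordinate axis, hence
  v_1 = (0, 1) (||v_1|| = 1).

λ_1 = 16,  λ_2 = 5;  v_1 ≈ (0, 1)


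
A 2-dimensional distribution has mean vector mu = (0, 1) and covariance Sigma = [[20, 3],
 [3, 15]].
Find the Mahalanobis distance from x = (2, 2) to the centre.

Step 1 — centre the observation: (x - mu) = (2, 1).

Step 2 — invert Sigma. det(Sigma) = 20·15 - (3)² = 291.
  Sigma^{-1} = (1/det) · [[d, -b], [-b, a]] = [[0.0515, -0.0103],
 [-0.0103, 0.0687]].

Step 3 — form the quadratic (x - mu)^T · Sigma^{-1} · (x - mu):
  Sigma^{-1} · (x - mu) = (0.0928, 0.0481).
  (x - mu)^T · [Sigma^{-1} · (x - mu)] = (2)·(0.0928) + (1)·(0.0481) = 0.2337.

Step 4 — take square root: d = √(0.2337) ≈ 0.4834.

d(x, mu) = √(0.2337) ≈ 0.4834


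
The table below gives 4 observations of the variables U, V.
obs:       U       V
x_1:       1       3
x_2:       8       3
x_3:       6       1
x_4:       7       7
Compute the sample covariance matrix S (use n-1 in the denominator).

Step 1 — column means:
  mean(U) = (1 + 8 + 6 + 7) / 4 = 22/4 = 5.5
  mean(V) = (3 + 3 + 1 + 7) / 4 = 14/4 = 3.5

Step 2 — sample covariance S[i,j] = (1/(n-1)) · Σ_k (x_{k,i} - mean_i) · (x_{k,j} - mean_j), with n-1 = 3.
  S[U,U] = ((-4.5)·(-4.5) + (2.5)·(2.5) + (0.5)·(0.5) + (1.5)·(1.5)) / 3 = 29/3 = 9.6667
  S[U,V] = ((-4.5)·(-0.5) + (2.5)·(-0.5) + (0.5)·(-2.5) + (1.5)·(3.5)) / 3 = 5/3 = 1.6667
  S[V,V] = ((-0.5)·(-0.5) + (-0.5)·(-0.5) + (-2.5)·(-2.5) + (3.5)·(3.5)) / 3 = 19/3 = 6.3333

S is symmetric (S[j,i] = S[i,j]). Assembling:

S = [[9.6667, 1.6667],
 [1.6667, 6.3333]]


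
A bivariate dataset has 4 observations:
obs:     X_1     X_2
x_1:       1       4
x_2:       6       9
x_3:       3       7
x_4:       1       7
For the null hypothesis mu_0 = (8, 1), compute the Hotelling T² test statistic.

Step 1 — sample mean vector:
  mean(X_1) = (1 + 6 + 3 + 1) / 4 = 11/4 = 2.75
  mean(X_2) = (4 + 9 + 7 + 7) / 4 = 27/4 = 6.75
  x̄ = (2.75, 6.75),  deviation x̄ - mu_0 = (2.75, 6.75) - (8, 1) = (-5.25, 5.75).

Step 2 — sample covariance matrix, S[i,j] = (1/(n-1)) · Σ_k (x_{k,i} - mean_i) · (x_{k,j} - mean_j), divisor n-1 = 3:
  S[X_1,X_1] = ((-1.75)·(-1.75) + (3.25)·(3.25) + (0.25)·(0.25) + (-1.75)·(-1.75)) / 3 = 16.75/3 = 5.5833
  S[X_1,X_2] = ((-1.75)·(-2.75) + (3.25)·(2.25) + (0.25)·(0.25) + (-1.75)·(0.25)) / 3 = 11.75/3 = 3.9167
  S[X_2,X_2] = ((-2.75)·(-2.75) + (2.25)·(2.25) + (0.25)·(0.25) + (0.25)·(0.25)) / 3 = 12.75/3 = 4.25
  S = [[5.5833, 3.9167],
 [3.9167, 4.25]].

Step 3 — invert S. det(S) = 5.5833·4.25 - (3.9167)² = 8.3889.
  S^{-1} = (1/det) · [[d, -b], [-b, a]] = [[0.5066, -0.4669],
 [-0.4669, 0.6656]].

Step 4 — quadratic form (x̄ - mu_0)^T · S^{-1} · (x̄ - mu_0):
  S^{-1} · (x̄ - mu_0) = (-5.3444, 6.2781),
  (x̄ - mu_0)^T · [...] = (-5.25)·(-5.3444) + (5.75)·(6.2781) = 64.1573.

Step 5 — scale by n: T² = 4 · 64.1573 = 256.6291.

T² ≈ 256.6291


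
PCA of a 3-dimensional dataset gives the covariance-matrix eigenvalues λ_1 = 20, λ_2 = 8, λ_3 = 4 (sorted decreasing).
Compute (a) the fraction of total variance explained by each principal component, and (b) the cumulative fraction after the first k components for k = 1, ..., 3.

Step 1 — total variance = trace(Sigma) = Σ λ_i = 20 + 8 + 4 = 32.

Step 2 — fraction explained by component i = λ_i / Σ λ:
  PC1: 20/32 = 0.625
  PC2: 8/32 = 0.25
  PC3: 4/32 = 0.125

Step 3 — cumulative fraction after k components = (λ_1 + ... + λ_k) / Σ λ:
  k = 1: 20/32 = 0.625
  k = 2: (20 + 8)/32 = 28/32 = 0.875
  k = 3: (20 + 8 + 4)/32 = 32/32 = 1

Summary (fraction, with percent):

explained: PC1 0.625 (62.5%), PC2 0.25 (25%), PC3 0.125 (12.5%);  cumulative: 0.625, 0.875, 1


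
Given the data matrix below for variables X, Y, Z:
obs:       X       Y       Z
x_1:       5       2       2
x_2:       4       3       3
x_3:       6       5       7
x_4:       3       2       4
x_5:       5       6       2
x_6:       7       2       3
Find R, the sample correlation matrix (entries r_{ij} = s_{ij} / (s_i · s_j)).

Step 1 — column means:
  mean(X) = (5 + 4 + 6 + 3 + 5 + 7) / 6 = 30/6 = 5
  mean(Y) = (2 + 3 + 5 + 2 + 6 + 2) / 6 = 20/6 = 3.3333
  mean(Z) = (2 + 3 + 7 + 4 + 2 + 3) / 6 = 21/6 = 3.5

Step 2 — sample variances and covariances s[i,j] = (1/(n-1)) · Σ_k (x_{k,i} - mean_i) · (x_{k,j} - mean_j), with n-1 = 5:
  s[X,X] = ((0)·(0) + (-1)·(-1) + (1)·(1) + (-2)·(-2) + (0)·(0) + (2)·(2)) / 5 = 10/5 = 2
  s[X,Y] = ((0)·(-1.3333) + (-1)·(-0.3333) + (1)·(1.6667) + (-2)·(-1.3333) + (0)·(2.6667) + (2)·(-1.3333)) / 5 = 2/5 = 0.4
  s[X,Z] = ((0)·(-1.5) + (-1)·(-0.5) + (1)·(3.5) + (-2)·(0.5) + (0)·(-1.5) + (2)·(-0.5)) / 5 = 2/5 = 0.4
  s[Y,Y] = ((-1.3333)·(-1.3333) + (-0.3333)·(-0.3333) + (1.6667)·(1.6667) + (-1.3333)·(-1.3333) + (2.6667)·(2.6667) + (-1.3333)·(-1.3333)) / 5 = 15.3333/5 = 3.0667
  s[Y,Z] = ((-1.3333)·(-1.5) + (-0.3333)·(-0.5) + (1.6667)·(3.5) + (-1.3333)·(0.5) + (2.6667)·(-1.5) + (-1.3333)·(-0.5)) / 5 = 4/5 = 0.8
  s[Z,Z] = ((-1.5)·(-1.5) + (-0.5)·(-0.5) + (3.5)·(3.5) + (0.5)·(0.5) + (-1.5)·(-1.5) + (-0.5)·(-0.5)) / 5 = 17.5/5 = 3.5
  Sample standard deviations s_i = √(s[i,i]):
  s(X) = √(2) = 1.4142
  s(Y) = √(3.0667) = 1.7512
  s(Z) = √(3.5) = 1.8708

Step 3 — r_{ij} = s_{ij} / (s_i · s_j):
  r[X,X] = 1 (diagonal).
  r[X,Y] = 0.4 / (1.4142 · 1.7512) = 0.4 / 2.4766 = 0.1615
  r[X,Z] = 0.4 / (1.4142 · 1.8708) = 0.4 / 2.6458 = 0.1512
  r[Y,Y] = 1 (diagonal).
  r[Y,Z] = 0.8 / (1.7512 · 1.8708) = 0.8 / 3.2762 = 0.2442
  r[Z,Z] = 1 (diagonal).

R is symmetric with unit diagonal. Assembling:

R = [[1, 0.1615, 0.1512],
 [0.1615, 1, 0.2442],
 [0.1512, 0.2442, 1]]


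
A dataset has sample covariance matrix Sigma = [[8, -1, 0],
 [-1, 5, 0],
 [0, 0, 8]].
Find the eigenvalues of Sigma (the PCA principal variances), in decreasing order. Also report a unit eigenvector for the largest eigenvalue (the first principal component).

Step 1 — characteristic polynomial p(λ) = det(λI - Sigma) = λ³ - tr·λ² + c_1·λ - det, where tr = trace, c_1 = sum of the principal 2×2 minors, det = det(Sigma):
  tr = 8 + 5 + 8 = 21,
  c_1 = (8·5 - (-1)²) + (8·8 - (0)²) + (5·8 - (0)²) = 39 + 64 + 40 = 143,
  det = 8·(5·8 - (0)²) - (-1)·((-1)·8 - (0)·(0)) + (0)·((-1)·(0) - 5·(0)) = 8·(40) - (-1)·(-8) + (0)·(0) = 312.
  So p(λ) = λ³ - 21λ² + 143λ - 312.
Step 2 — look for an integer root (rational root theorem: any rational root is an integer divisor of 312). Testing λ = 8:
  p(8) = 512 - 1344 + 1144 - 312 = 0  ✓
  Dividing out (λ - 8): p(λ) = (λ - 8)(λ² - 13λ + 39).
Step 3 — remaining eigenvalues from the quadratic λ² - 13λ + 39 = 0:
  Δ = 13² - 4·39 = 169 - 156 = 13,  λ = (13 ± √13)/2 = (13 ± 3.6056)/2 ≈ 8.3028 or 4.6972.
  Sorted: λ_1 = 8.3028,  λ_2 = 8,  λ_3 = 4.6972  (check: sum = 21 = tr ✓).

Step 4 — unit eigenvector for λ_1 ≈ 8.3028: v spans the null space of (Sigma - λ_1 I), whose rows are
  r_1 = (-0.3028, -1, 0),  r_2 = (-1, -3.3028, 0),  r_3 = (0, 0, -0.3028).
  v is orthogonal to every row, so take v ∝ r_1 × r_3 = ((-1)·(-0.3028) - (0)·(0), (0)·(0) - (-0.3028)·(-0.3028), (-0.3028)·(0) - (-1)·(0)) ≈ (0.3028, -0.0917, 0).
  Let u = (0.3028, -0.0917, 0).
  ||u|| = √((0.3028)² + (-0.0917)² + (0)²) = √(0.1001) ≈ 0.3163,  v_1 = u/||u|| ≈ (0.9571, -0.2898, 0) (||v_1|| = 1).

λ_1 = 8.3028,  λ_2 = 8,  λ_3 = 4.6972;  v_1 ≈ (0.9571, -0.2898, 0)


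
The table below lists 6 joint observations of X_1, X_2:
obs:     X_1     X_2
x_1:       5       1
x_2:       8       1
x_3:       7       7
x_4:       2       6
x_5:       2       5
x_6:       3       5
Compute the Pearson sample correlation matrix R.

Step 1 — column means:
  mean(X_1) = (5 + 8 + 7 + 2 + 2 + 3) / 6 = 27/6 = 4.5
  mean(X_2) = (1 + 1 + 7 + 6 + 5 + 5) / 6 = 25/6 = 4.1667

Step 2 — sample variances and covariances s[i,j] = (1/(n-1)) · Σ_k (x_{k,i} - mean_i) · (x_{k,j} - mean_j), with n-1 = 5:
  s[X_1,X_1] = ((0.5)·(0.5) + (3.5)·(3.5) + (2.5)·(2.5) + (-2.5)·(-2.5) + (-2.5)·(-2.5) + (-1.5)·(-1.5)) / 5 = 33.5/5 = 6.7
  s[X_1,X_2] = ((0.5)·(-3.1667) + (3.5)·(-3.1667) + (2.5)·(2.8333) + (-2.5)·(1.8333) + (-2.5)·(0.8333) + (-1.5)·(0.8333)) / 5 = -13.5/5 = -2.7
  s[X_2,X_2] = ((-3.1667)·(-3.1667) + (-3.1667)·(-3.1667) + (2.8333)·(2.8333) + (1.8333)·(1.8333) + (0.8333)·(0.8333) + (0.8333)·(0.8333)) / 5 = 32.8333/5 = 6.5667
  Sample standard deviations s_i = √(s[i,i]):
  s(X_1) = √(6.7) = 2.5884
  s(X_2) = √(6.5667) = 2.5626

Step 3 — r_{ij} = s_{ij} / (s_i · s_j):
  r[X_1,X_1] = 1 (diagonal).
  r[X_1,X_2] = -2.7 / (2.5884 · 2.5626) = -2.7 / 6.633 = -0.4071
  r[X_2,X_2] = 1 (diagonal).

R is symmetric with unit diagonal. Assembling:

R = [[1, -0.4071],
 [-0.4071, 1]]


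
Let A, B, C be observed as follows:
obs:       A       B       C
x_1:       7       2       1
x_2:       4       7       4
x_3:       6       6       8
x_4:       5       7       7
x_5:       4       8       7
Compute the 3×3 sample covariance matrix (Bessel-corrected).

Step 1 — column means:
  mean(A) = (7 + 4 + 6 + 5 + 4) / 5 = 26/5 = 5.2
  mean(B) = (2 + 7 + 6 + 7 + 8) / 5 = 30/5 = 6
  mean(C) = (1 + 4 + 8 + 7 + 7) / 5 = 27/5 = 5.4

Step 2 — sample covariance S[i,j] = (1/(n-1)) · Σ_k (x_{k,i} - mean_i) · (x_{k,j} - mean_j), with n-1 = 4.
  S[A,A] = ((1.8)·(1.8) + (-1.2)·(-1.2) + (0.8)·(0.8) + (-0.2)·(-0.2) + (-1.2)·(-1.2)) / 4 = 6.8/4 = 1.7
  S[A,B] = ((1.8)·(-4) + (-1.2)·(1) + (0.8)·(0) + (-0.2)·(1) + (-1.2)·(2)) / 4 = -11/4 = -2.75
  S[A,C] = ((1.8)·(-4.4) + (-1.2)·(-1.4) + (0.8)·(2.6) + (-0.2)·(1.6) + (-1.2)·(1.6)) / 4 = -6.4/4 = -1.6
  S[B,B] = ((-4)·(-4) + (1)·(1) + (0)·(0) + (1)·(1) + (2)·(2)) / 4 = 22/4 = 5.5
  S[B,C] = ((-4)·(-4.4) + (1)·(-1.4) + (0)·(2.6) + (1)·(1.6) + (2)·(1.6)) / 4 = 21/4 = 5.25
  S[C,C] = ((-4.4)·(-4.4) + (-1.4)·(-1.4) + (2.6)·(2.6) + (1.6)·(1.6) + (1.6)·(1.6)) / 4 = 33.2/4 = 8.3

S is symmetric (S[j,i] = S[i,j]). Assembling:

S = [[1.7, -2.75, -1.6],
 [-2.75, 5.5, 5.25],
 [-1.6, 5.25, 8.3]]


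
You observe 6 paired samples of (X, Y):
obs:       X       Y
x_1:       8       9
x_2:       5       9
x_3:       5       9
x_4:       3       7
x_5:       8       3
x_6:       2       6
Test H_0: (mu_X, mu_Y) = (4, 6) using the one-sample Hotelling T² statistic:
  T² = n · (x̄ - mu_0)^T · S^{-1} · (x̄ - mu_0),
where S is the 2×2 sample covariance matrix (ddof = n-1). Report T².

Step 1 — sample mean vector:
  mean(X) = (8 + 5 + 5 + 3 + 8 + 2) / 6 = 31/6 = 5.1667
  mean(Y) = (9 + 9 + 9 + 7 + 3 + 6) / 6 = 43/6 = 7.1667
  x̄ = (5.1667, 7.1667),  deviation x̄ - mu_0 = (5.1667, 7.1667) - (4, 6) = (1.1667, 1.1667).

Step 2 — sample covariance matrix, S[i,j] = (1/(n-1)) · Σ_k (x_{k,i} - mean_i) · (x_{k,j} - mean_j), divisor n-1 = 5:
  S[X,X] = ((2.8333)·(2.8333) + (-0.1667)·(-0.1667) + (-0.1667)·(-0.1667) + (-2.1667)·(-2.1667) + (2.8333)·(2.8333) + (-3.1667)·(-3.1667)) / 5 = 30.8333/5 = 6.1667
  S[X,Y] = ((2.8333)·(1.8333) + (-0.1667)·(1.8333) + (-0.1667)·(1.8333) + (-2.1667)·(-0.1667) + (2.8333)·(-4.1667) + (-3.1667)·(-1.1667)) / 5 = -3.1667/5 = -0.6333
  S[Y,Y] = ((1.8333)·(1.8333) + (1.8333)·(1.8333) + (1.8333)·(1.8333) + (-0.1667)·(-0.1667) + (-4.1667)·(-4.1667) + (-1.1667)·(-1.1667)) / 5 = 28.8333/5 = 5.7667
  S = [[6.1667, -0.6333],
 [-0.6333, 5.7667]].

Step 3 — invert S. det(S) = 6.1667·5.7667 - (-0.6333)² = 35.16.
  S^{-1} = (1/det) · [[d, -b], [-b, a]] = [[0.164, 0.018],
 [0.018, 0.1754]].

Step 4 — quadratic form (x̄ - mu_0)^T · S^{-1} · (x̄ - mu_0):
  S^{-1} · (x̄ - mu_0) = (0.2124, 0.2256),
  (x̄ - mu_0)^T · [...] = (1.1667)·(0.2124) + (1.1667)·(0.2256) = 0.511.

Step 5 — scale by n: T² = 6 · 0.511 = 3.066.

T² ≈ 3.066


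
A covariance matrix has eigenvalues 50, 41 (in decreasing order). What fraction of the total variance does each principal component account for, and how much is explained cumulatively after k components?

Step 1 — total variance = trace(Sigma) = Σ λ_i = 50 + 41 = 91.

Step 2 — fraction explained by component i = λ_i / Σ λ:
  PC1: 50/91 = 0.5495
  PC2: 41/91 = 0.4505

Step 3 — cumulative fraction after k components = (λ_1 + ... + λ_k) / Σ λ:
  k = 1: 50/91 = 0.5495
  k = 2: (50 + 41)/91 = 91/91 = 1

Summary (fraction, with percent):

explained: PC1 0.5495 (54.95%), PC2 0.4505 (45.05%);  cumulative: 0.5495, 1


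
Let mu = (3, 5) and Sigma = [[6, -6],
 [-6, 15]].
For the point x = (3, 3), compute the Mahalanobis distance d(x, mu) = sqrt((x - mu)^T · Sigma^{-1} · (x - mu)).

Step 1 — centre the observation: (x - mu) = (0, -2).

Step 2 — invert Sigma. det(Sigma) = 6·15 - (-6)² = 54.
  Sigma^{-1} = (1/det) · [[d, -b], [-b, a]] = [[0.2778, 0.1111],
 [0.1111, 0.1111]].

Step 3 — form the quadratic (x - mu)^T · Sigma^{-1} · (x - mu):
  Sigma^{-1} · (x - mu) = (-0.2222, -0.2222).
  (x - mu)^T · [Sigma^{-1} · (x - mu)] = (0)·(-0.2222) + (-2)·(-0.2222) = 0.4444.

Step 4 — take square root: d = √(0.4444) ≈ 0.6667.

d(x, mu) = √(0.4444) ≈ 0.6667


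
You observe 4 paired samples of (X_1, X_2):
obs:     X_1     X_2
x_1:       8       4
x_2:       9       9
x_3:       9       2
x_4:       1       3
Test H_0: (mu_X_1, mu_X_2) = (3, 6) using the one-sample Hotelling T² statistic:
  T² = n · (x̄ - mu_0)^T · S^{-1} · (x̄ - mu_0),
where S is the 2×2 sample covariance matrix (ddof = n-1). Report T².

Step 1 — sample mean vector:
  mean(X_1) = (8 + 9 + 9 + 1) / 4 = 27/4 = 6.75
  mean(X_2) = (4 + 9 + 2 + 3) / 4 = 18/4 = 4.5
  x̄ = (6.75, 4.5),  deviation x̄ - mu_0 = (6.75, 4.5) - (3, 6) = (3.75, -1.5).

Step 2 — sample covariance matrix, S[i,j] = (1/(n-1)) · Σ_k (x_{k,i} - mean_i) · (x_{k,j} - mean_j), divisor n-1 = 3:
  S[X_1,X_1] = ((1.25)·(1.25) + (2.25)·(2.25) + (2.25)·(2.25) + (-5.75)·(-5.75)) / 3 = 44.75/3 = 14.9167
  S[X_1,X_2] = ((1.25)·(-0.5) + (2.25)·(4.5) + (2.25)·(-2.5) + (-5.75)·(-1.5)) / 3 = 12.5/3 = 4.1667
  S[X_2,X_2] = ((-0.5)·(-0.5) + (4.5)·(4.5) + (-2.5)·(-2.5) + (-1.5)·(-1.5)) / 3 = 29/3 = 9.6667
  S = [[14.9167, 4.1667],
 [4.1667, 9.6667]].

Step 3 — invert S. det(S) = 14.9167·9.6667 - (4.1667)² = 126.8333.
  S^{-1} = (1/det) · [[d, -b], [-b, a]] = [[0.0762, -0.0329],
 [-0.0329, 0.1176]].

Step 4 — quadratic form (x̄ - mu_0)^T · S^{-1} · (x̄ - mu_0):
  S^{-1} · (x̄ - mu_0) = (0.3351, -0.2996),
  (x̄ - mu_0)^T · [...] = (3.75)·(0.3351) + (-1.5)·(-0.2996) = 1.706.

Step 5 — scale by n: T² = 4 · 1.706 = 6.8239.

T² ≈ 6.8239


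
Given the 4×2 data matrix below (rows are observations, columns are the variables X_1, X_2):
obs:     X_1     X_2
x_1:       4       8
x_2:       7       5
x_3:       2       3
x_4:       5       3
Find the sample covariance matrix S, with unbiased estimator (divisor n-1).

Step 1 — column means:
  mean(X_1) = (4 + 7 + 2 + 5) / 4 = 18/4 = 4.5
  mean(X_2) = (8 + 5 + 3 + 3) / 4 = 19/4 = 4.75

Step 2 — sample covariance S[i,j] = (1/(n-1)) · Σ_k (x_{k,i} - mean_i) · (x_{k,j} - mean_j), with n-1 = 3.
  S[X_1,X_1] = ((-0.5)·(-0.5) + (2.5)·(2.5) + (-2.5)·(-2.5) + (0.5)·(0.5)) / 3 = 13/3 = 4.3333
  S[X_1,X_2] = ((-0.5)·(3.25) + (2.5)·(0.25) + (-2.5)·(-1.75) + (0.5)·(-1.75)) / 3 = 2.5/3 = 0.8333
  S[X_2,X_2] = ((3.25)·(3.25) + (0.25)·(0.25) + (-1.75)·(-1.75) + (-1.75)·(-1.75)) / 3 = 16.75/3 = 5.5833

S is symmetric (S[j,i] = S[i,j]). Assembling:

S = [[4.3333, 0.8333],
 [0.8333, 5.5833]]
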